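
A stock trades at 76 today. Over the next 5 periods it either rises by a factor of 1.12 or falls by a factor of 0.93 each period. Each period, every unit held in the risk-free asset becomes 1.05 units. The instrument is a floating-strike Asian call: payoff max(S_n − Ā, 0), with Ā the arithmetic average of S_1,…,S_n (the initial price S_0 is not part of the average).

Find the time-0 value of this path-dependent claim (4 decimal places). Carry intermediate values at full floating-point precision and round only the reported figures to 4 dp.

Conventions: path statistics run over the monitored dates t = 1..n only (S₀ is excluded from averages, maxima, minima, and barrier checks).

With p* = (R−d)/(u−d) = 0.6316, sum probability × payoff across the paths and divide by R^5.
Enumerate all 2^5 = 32 price paths (U = up ×1.12, D = down ×0.93); each path with k up-moves has probability p*^k·(1−p*)^(5−k).
DDDDD: Ā=61.4536, payoff=0.0000, prob=0.006788
UDDDD: Ā=74.0086, payoff=0.0000, prob=0.011636
DUDDD: Ā=71.1206, payoff=0.0000, prob=0.011636
UUDDD: Ā=85.6506, payoff=0.0000, prob=0.019948
DDUDD: Ā=68.4347, payoff=0.0000, prob=0.011636
UDUDD: Ā=82.4160, payoff=0.0000, prob=0.019948
DUUDD: Ā=79.5280, payoff=0.0000, prob=0.019948
UUUDD: Ā=95.7757, payoff=0.0000, prob=0.034196
DDDUD: Ā=65.9369, payoff=0.0000, prob=0.011636
UDDUD: Ā=79.4079, payoff=0.0000, prob=0.019948
DUDUD: Ā=76.5199, payoff=0.1630, prob=0.019948
UUDUD: Ā=92.1530, payoff=0.1963, prob=0.034196
DDUUD: Ā=73.8341, payoff=2.8488, prob=0.019948
UDUUD: Ā=88.9184, payoff=3.4309, prob=0.034196
DUUUD: Ā=86.0304, payoff=6.3189, prob=0.034196
UUUUD: Ā=103.6065, payoff=7.6098, prob=0.058621
DDDDU: Ā=63.6139, payoff=0.0603, prob=0.011636
UDDDU: Ā=76.6103, payoff=0.0726, prob=0.019948
DUDDU: Ā=73.7223, payoff=2.9606, prob=0.019948
UUDDU: Ā=88.7839, payoff=3.5654, prob=0.034196
DDUDU: Ā=71.0365, payoff=5.6464, prob=0.019948
UDUDU: Ā=85.5493, payoff=6.8000, prob=0.034196
DUUDU: Ā=82.6613, payoff=9.6880, prob=0.034196
UUUDU: Ā=99.5491, payoff=11.6672, prob=0.058621
DDDUU: Ā=68.5387, payoff=8.1442, prob=0.019948
UDDUU: Ā=82.5412, payoff=9.8081, prob=0.034196
DUDUU: Ā=79.6532, payoff=12.6961, prob=0.034196
UUDUU: Ā=95.9264, payoff=15.2899, prob=0.058621
DDUUU: Ā=76.9673, payoff=15.3819, prob=0.034196
UDUUU: Ā=92.6919, payoff=18.5245, prob=0.058621
DUUUU: Ā=89.8039, payoff=21.4125, prob=0.058621
UUUUU: Ā=108.1509, payoff=25.7871, prob=0.100494
Price = Σ prob·payoff / R^5 = 9.676717 / 1.276282 = 7.5820

price = 7.5820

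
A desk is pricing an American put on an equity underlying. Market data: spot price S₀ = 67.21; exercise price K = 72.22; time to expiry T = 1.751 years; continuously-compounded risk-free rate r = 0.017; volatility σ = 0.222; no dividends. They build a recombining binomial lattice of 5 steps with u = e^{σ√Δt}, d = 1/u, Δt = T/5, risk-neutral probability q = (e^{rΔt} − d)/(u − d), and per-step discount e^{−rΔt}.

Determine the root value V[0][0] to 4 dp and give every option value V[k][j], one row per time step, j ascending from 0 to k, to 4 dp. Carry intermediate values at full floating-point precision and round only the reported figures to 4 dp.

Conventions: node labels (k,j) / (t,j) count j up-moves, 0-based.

params: Δt=0.35020 u=1.14039 d=0.87689 q=0.48986 e^(-rΔt)=0.99406
t_5 payoffs: 37.3736 26.9023 13.2843 0.0000 0.0000 0.0000
k=4: node(4,0) S=39.7386 payoff=32.4814 vs cont=32.0527 → 32.4814 [stop]  node(4,1) S=51.6801 payoff=20.5399 vs cont=20.1112 → 20.5399 [stop]  node(4,2) S=67.2100 payoff=5.0100 vs cont=6.7366 → 6.7366 [wait]  node(4,3) S=87.4066 payoff=0.0000 vs cont=0.0000 → 0.0000 [wait]  node(4,4) S=113.6723 payoff=0.0000 vs cont=0.0000 → 0.0000 [wait]
k=3: node(3,0) S=45.3177 payoff=26.9023 vs cont=26.4736 → 26.9023 [stop]  node(3,1) S=58.9357 payoff=13.2843 vs cont=13.6963 → 13.6963 [wait]  node(3,2) S=76.6459 payoff=0.0000 vs cont=3.4162 → 3.4162 [wait]  node(3,3) S=99.6781 payoff=0.0000 vs cont=0.0000 → 0.0000 [wait]
k=2: node(2,0) S=51.6801 payoff=20.5399 vs cont=20.3119 → 20.5399 [stop]  node(2,1) S=67.2100 payoff=5.0100 vs cont=8.6091 → 8.6091 [wait]  node(2,2) S=87.4066 payoff=0.0000 vs cont=1.7324 → 1.7324 [wait]
k=1: node(1,0) S=58.9357 payoff=13.2843 vs cont=14.6082 → 14.6082 [wait]  node(1,1) S=76.6459 payoff=0.0000 vs cont=5.2093 → 5.2093 [wait]
k=0: node(0,0) S=67.2100 payoff=5.0100 vs cont=9.9446 → 9.9446 [wait]

price = 9.9446
tree:
9.9446
14.6082 5.2093
20.5399 8.6091 1.7324
26.9023 13.6963 3.4162 0.0000
32.4814 20.5399 6.7366 0.0000 0.0000
37.3736 26.9023 13.2843 0.0000 0.0000 0.0000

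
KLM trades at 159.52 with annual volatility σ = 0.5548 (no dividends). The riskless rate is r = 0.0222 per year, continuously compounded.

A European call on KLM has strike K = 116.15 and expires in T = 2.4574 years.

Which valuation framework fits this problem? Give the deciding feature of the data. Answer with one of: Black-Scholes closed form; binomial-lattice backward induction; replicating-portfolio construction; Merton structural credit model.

framework: Black-Scholes closed form

Key observation: the instrument is a plain European call (strike 116.15) on a lognormal asset; the exact continuous-time formula applies directly.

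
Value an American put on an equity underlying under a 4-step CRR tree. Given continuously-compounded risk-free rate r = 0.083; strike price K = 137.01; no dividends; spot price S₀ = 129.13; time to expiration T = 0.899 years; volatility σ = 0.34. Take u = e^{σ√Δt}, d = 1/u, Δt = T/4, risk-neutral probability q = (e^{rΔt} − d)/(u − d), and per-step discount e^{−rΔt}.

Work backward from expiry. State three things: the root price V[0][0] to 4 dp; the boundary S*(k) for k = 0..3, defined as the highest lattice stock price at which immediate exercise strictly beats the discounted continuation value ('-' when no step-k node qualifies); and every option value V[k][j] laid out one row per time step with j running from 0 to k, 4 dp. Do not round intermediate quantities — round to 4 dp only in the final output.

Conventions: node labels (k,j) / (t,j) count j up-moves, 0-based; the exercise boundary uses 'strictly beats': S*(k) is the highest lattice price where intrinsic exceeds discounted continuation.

price = 17.2671
boundary = - - 93.5454 109.9068
tree:
17.2671
28.0479 7.8611
43.4646 14.7191 1.7641
57.3904 27.1032 3.7284 0.0000
69.2431 43.4646 7.8800 0.0000 0.0000

params: Δt=0.22475 u=1.17490 d=0.85113 q=0.51795 e^(-rΔt)=0.98152
t_4 payoffs: 69.2431 43.4646 7.8800 0.0000 0.0000
t_3: node(3,0) S=79.6196 payoff=57.3904 vs cont=54.8583 → 57.3904 [stop]  node(3,1) S=109.9068 payoff=27.1032 vs cont=24.5710 → 27.1032 [stop]  node(3,2) S=151.7154 payoff=0.0000 vs cont=3.7284 → 3.7284 [wait]  node(3,3) S=209.4278 payoff=0.0000 vs cont=0.0000 → 0.0000 [wait]  ⇒ S*(3)=109.9068
t_2: node(2,0) S=93.5454 payoff=43.4646 vs cont=40.9325 → 43.4646 [stop]  node(2,1) S=129.1300 payoff=7.8800 vs cont=14.7191 → 14.7191 [wait]  node(2,2) S=178.2510 payoff=0.0000 vs cont=1.7641 → 1.7641 [wait]  ⇒ S*(2)=93.5454
t_1: node(1,0) S=109.9068 payoff=27.1032 vs cont=28.0479 → 28.0479 [wait]  node(1,1) S=151.7154 payoff=0.0000 vs cont=7.8611 → 7.8611 [wait]  ⇒ S*(1)=-
t_0: node(0,0) S=129.1300 payoff=7.8800 vs cont=17.2671 → 17.2671 [wait]  ⇒ S*(0)=-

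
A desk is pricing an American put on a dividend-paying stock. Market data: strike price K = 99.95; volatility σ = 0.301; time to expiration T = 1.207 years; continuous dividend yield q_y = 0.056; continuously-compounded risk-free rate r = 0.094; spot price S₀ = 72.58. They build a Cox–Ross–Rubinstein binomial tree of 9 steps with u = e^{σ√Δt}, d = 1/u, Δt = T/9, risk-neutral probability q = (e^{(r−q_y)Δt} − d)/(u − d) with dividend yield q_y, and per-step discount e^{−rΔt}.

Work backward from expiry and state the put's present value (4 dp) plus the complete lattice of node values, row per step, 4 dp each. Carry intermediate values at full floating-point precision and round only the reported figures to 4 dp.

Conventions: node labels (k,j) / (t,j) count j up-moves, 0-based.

params: Δt=0.13411 u=1.11653 d=0.89563 q=0.49560 e^(-rΔt)=0.98747
t_9 payoffs: 73.0367 66.3985 58.1231 47.8065 34.9453 18.9119 0.0000 0.0000 0.0000 0.0000
k=8: node(8,0) S=30.0497 payoff=69.9003 vs cont=68.8731 → 69.9003 [stop]  node(8,1) S=37.4614 payoff=62.4886 vs cont=61.5168 → 62.4886 [stop]  node(8,2) S=46.7012 payoff=53.2488 vs cont=52.3461 → 53.2488 [stop]  node(8,3) S=58.2201 payoff=41.7299 vs cont=40.9134 → 41.7299 [stop]  node(8,4) S=72.5800 payoff=27.3700 vs cont=26.6609 → 27.3700 [stop]  node(8,5) S=90.4818 payoff=9.4682 vs cont=9.4197 → 9.4682 [stop]  node(8,6) S=112.7991 payoff=0.0000 vs cont=0.0000 → 0.0000 [wait]  node(8,7) S=140.6210 payoff=0.0000 vs cont=0.0000 → 0.0000 [wait]  node(8,8) S=175.3050 payoff=0.0000 vs cont=0.0000 → 0.0000 [wait]
k=7: node(7,0) S=33.5515 payoff=66.3985 vs cont=65.3974 → 66.3985 [stop]  node(7,1) S=41.8269 payoff=58.1231 vs cont=57.1839 → 58.1231 [stop]  node(7,2) S=52.1435 payoff=47.8065 vs cont=46.9445 → 47.8065 [stop]  node(7,3) S=65.0047 payoff=34.9453 vs cont=34.1796 → 34.9453 [stop]  node(7,4) S=81.0381 payoff=18.9119 vs cont=18.2661 → 18.9119 [stop]  node(7,5) S=101.0261 payoff=0.0000 vs cont=4.7159 → 4.7159 [wait]  node(7,6) S=125.9441 payoff=0.0000 vs cont=0.0000 → 0.0000 [wait]  node(7,7) S=157.0082 payoff=0.0000 vs cont=0.0000 → 0.0000 [wait]
k=6: node(6,0) S=37.4614 payoff=62.4886 vs cont=61.5168 → 62.4886 [stop]  node(6,1) S=46.7012 payoff=53.2488 vs cont=52.3461 → 53.2488 [stop]  node(6,2) S=58.2201 payoff=41.7299 vs cont=40.9134 → 41.7299 [stop]  node(6,3) S=72.5800 payoff=27.3700 vs cont=26.6609 → 27.3700 [stop]  node(6,4) S=90.4818 payoff=9.4682 vs cont=11.7276 → 11.7276 [wait]  node(6,5) S=112.7991 payoff=0.0000 vs cont=2.3489 → 2.3489 [wait]  node(6,6) S=140.6210 payoff=0.0000 vs cont=0.0000 → 0.0000 [wait]
k=5: node(5,0) S=41.8269 payoff=58.1231 vs cont=57.1839 → 58.1231 [stop]  node(5,1) S=52.1435 payoff=47.8065 vs cont=46.9445 → 47.8065 [stop]  node(5,2) S=65.0047 payoff=34.9453 vs cont=34.1796 → 34.9453 [stop]  node(5,3) S=81.0381 payoff=18.9119 vs cont=19.3719 → 19.3719 [wait]  node(5,4) S=101.0261 payoff=0.0000 vs cont=6.9909 → 6.9909 [wait]  node(5,5) S=125.9441 payoff=0.0000 vs cont=1.1700 → 1.1700 [wait]
k=4: node(4,0) S=46.7012 payoff=53.2488 vs cont=52.3461 → 53.2488 [stop]  node(4,1) S=58.2201 payoff=41.7299 vs cont=40.9134 → 41.7299 [stop]  node(4,2) S=72.5800 payoff=27.3700 vs cont=26.8861 → 27.3700 [stop]  node(4,3) S=90.4818 payoff=9.4682 vs cont=13.0701 → 13.0701 [wait]  node(4,4) S=112.7991 payoff=0.0000 vs cont=4.0546 → 4.0546 [wait]
k=3: node(3,0) S=52.1435 payoff=47.8065 vs cont=46.9445 → 47.8065 [stop]  node(3,1) S=65.0047 payoff=34.9453 vs cont=34.1796 → 34.9453 [stop]  node(3,2) S=81.0381 payoff=18.9119 vs cont=20.0289 → 20.0289 [wait]  node(3,3) S=101.0261 payoff=0.0000 vs cont=8.4942 → 8.4942 [wait]
k=2: node(2,0) S=58.2201 payoff=41.7299 vs cont=40.9134 → 41.7299 [stop]  node(2,1) S=72.5800 payoff=27.3700 vs cont=27.2076 → 27.3700 [stop]  node(2,2) S=90.4818 payoff=9.4682 vs cont=14.1330 → 14.1330 [wait]
k=1: node(1,0) S=65.0047 payoff=34.9453 vs cont=34.1796 → 34.9453 [stop]  node(1,1) S=81.0381 payoff=18.9119 vs cont=20.5491 → 20.5491 [wait]
k=0: node(0,0) S=72.5800 payoff=27.3700 vs cont=27.4622 → 27.4622 [wait]

price = 27.4622
tree:
27.4622
34.9453 20.5491
41.7299 27.3700 14.1330
47.8065 34.9453 20.0289 8.4942
53.2488 41.7299 27.3700 13.0701 4.0546
58.1231 47.8065 34.9453 19.3719 6.9909 1.1700
62.4886 53.2488 41.7299 27.3700 11.7276 2.3489 0.0000
66.3985 58.1231 47.8065 34.9453 18.9119 4.7159 0.0000 0.0000
69.9003 62.4886 53.2488 41.7299 27.3700 9.4682 0.0000 0.0000 0.0000
73.0367 66.3985 58.1231 47.8065 34.9453 18.9119 0.0000 0.0000 0.0000 0.0000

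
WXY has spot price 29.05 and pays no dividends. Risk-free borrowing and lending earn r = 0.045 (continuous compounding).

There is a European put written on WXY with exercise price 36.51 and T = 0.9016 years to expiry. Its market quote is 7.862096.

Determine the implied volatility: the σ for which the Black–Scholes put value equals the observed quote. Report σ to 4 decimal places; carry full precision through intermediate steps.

At σ = 0.3477 the Black–Scholes value reproduces the quote:
σ√T = 0.3477·√0.9016 = 0.330150
d₁ = (ln(S/K) + (r+σ²/2)T) / (σ√T) = (ln(29.05/36.51) + (0.045+0.3477²/2)·0.9016) / 0.330150 = (-0.228568 + 0.095072) / 0.330150 = -0.404350
d₂ = d₁ − σ√T = -0.404350 − 0.330150 = -0.734500
e^{−rT} = 0.960240
N(−d₁) = 0.657022,  N(−d₂) = 0.768678
V = K·e^{−rT}·N(−d₂) − S·N(−d₁) = 26.948590 − 19.086494 = 7.862096 (equal to the quote); since ∂V/∂σ > 0 for all σ, the implied volatility is unique

sigma = 0.3477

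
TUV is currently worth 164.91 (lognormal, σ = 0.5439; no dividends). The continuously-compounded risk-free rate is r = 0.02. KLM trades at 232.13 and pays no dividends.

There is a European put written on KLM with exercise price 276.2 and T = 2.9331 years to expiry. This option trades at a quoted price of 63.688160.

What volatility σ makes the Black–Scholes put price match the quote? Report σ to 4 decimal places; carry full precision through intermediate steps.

sigma = 0.2897

At σ = 0.2897 the Black–Scholes value reproduces the quote:
σ√T = 0.2897·√2.9331 = 0.496149
d₁ = (ln(S/K) + (r+σ²/2)T) / (σ√T) = (ln(232.13/276.2) + (0.02+0.2897²/2)·2.9331) / 0.496149 = (-0.173828 + 0.181744) / 0.496149 = 0.015955
d₂ = d₁ − σ√T = 0.015955 − 0.496149 = -0.480194
e^{−rT} = 0.943025
N(−d₁) = 0.493635,  N(−d₂) = 0.684455
V = K·e^{−rT}·N(−d₂) − S·N(−d₁) = 178.275673 − 114.587513 = 63.688160 (matching the quote); vega is positive throughout, so no other σ reproduces this price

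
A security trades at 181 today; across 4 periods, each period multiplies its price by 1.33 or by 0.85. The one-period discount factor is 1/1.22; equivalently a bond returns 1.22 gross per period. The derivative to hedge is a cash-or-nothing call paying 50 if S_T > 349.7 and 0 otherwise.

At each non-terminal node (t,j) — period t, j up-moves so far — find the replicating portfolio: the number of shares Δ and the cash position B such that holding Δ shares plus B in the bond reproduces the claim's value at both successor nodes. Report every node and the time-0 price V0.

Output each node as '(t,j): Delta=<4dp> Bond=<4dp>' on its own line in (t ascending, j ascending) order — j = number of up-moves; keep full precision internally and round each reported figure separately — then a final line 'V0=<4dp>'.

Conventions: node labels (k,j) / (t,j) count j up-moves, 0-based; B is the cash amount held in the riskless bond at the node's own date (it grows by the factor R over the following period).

The replicating-portfolio and risk-neutral prices coincide; use p* = (1.22−0.85)/(1.33−0.85) = 0.7708 for the latter.
Terminal payoffs: V(4,0)=0.0000, V(4,1)=0.0000, V(4,2)=0.0000, V(4,3)=50.0000, V(4,4)=50.0000
  t=3,j=0: stock 111.1566 → up 147.8383 (V=0.0000), down 94.4831 (V=0.0000). Price 0.0000; hedge Δ=0.0000, bond B=0.0000.
  t=3,j=1: stock 173.9274 → up 231.3235 (V=0.0000), down 147.8383 (V=0.0000). Price 0.0000; hedge Δ=0.0000, bond B=0.0000.
  t=3,j=2: stock 272.1453 → up 361.9532 (V=50.0000), down 231.3235 (V=0.0000). Price 31.5915; hedge Δ=0.3828, bond B=-72.5751.
  t=3,j=3: stock 425.8273 → up 566.3503 (V=50.0000), down 361.9532 (V=50.0000). Price 40.9836; hedge Δ=0.0000, bond B=40.9836.
  t=2,j=0: stock 130.7725 → up 173.9274 (V=0.0000), down 111.1566 (V=0.0000). Price 0.0000; hedge Δ=0.0000, bond B=0.0000.
  t=2,j=1: stock 204.6205 → up 272.1453 (V=31.5915), down 173.9274 (V=0.0000). Price 19.9605; hedge Δ=0.3216, bond B=-45.8552.
  t=2,j=2: stock 320.1709 → up 425.8273 (V=40.9836), down 272.1453 (V=31.5915). Price 31.8289; hedge Δ=0.0611, bond B=12.2621.
  t=1,j=0: stock 153.8500 → up 204.6205 (V=19.9605), down 130.7725 (V=0.0000). Price 12.6117; hedge Δ=0.2703, bond B=-28.9727.
  t=1,j=1: stock 240.7300 → up 320.1709 (V=31.8289), down 204.6205 (V=19.9605). Price 23.8599; hedge Δ=0.1027, bond B=-0.8660.
  t=0,j=0: stock 181.0000 → up 240.7300 (V=23.8599), down 153.8500 (V=12.6117). Price 17.4444; hedge Δ=0.1295, bond B=-5.9894.
Verification: the root portfolio costs Δ(0,0)·S0 + B(0,0) = 17.4444, matching V0.

(0,0): Delta=0.1295 Bond=-5.9894
(1,0): Delta=0.2703 Bond=-28.9727
(1,1): Delta=0.1027 Bond=-0.8660
(2,0): Delta=0.0000 Bond=0.0000
(2,1): Delta=0.3216 Bond=-45.8552
(2,2): Delta=0.0611 Bond=12.2621
(3,0): Delta=0.0000 Bond=0.0000
(3,1): Delta=0.0000 Bond=0.0000
(3,2): Delta=0.3828 Bond=-72.5751
(3,3): Delta=0.0000 Bond=40.9836
V0=17.4444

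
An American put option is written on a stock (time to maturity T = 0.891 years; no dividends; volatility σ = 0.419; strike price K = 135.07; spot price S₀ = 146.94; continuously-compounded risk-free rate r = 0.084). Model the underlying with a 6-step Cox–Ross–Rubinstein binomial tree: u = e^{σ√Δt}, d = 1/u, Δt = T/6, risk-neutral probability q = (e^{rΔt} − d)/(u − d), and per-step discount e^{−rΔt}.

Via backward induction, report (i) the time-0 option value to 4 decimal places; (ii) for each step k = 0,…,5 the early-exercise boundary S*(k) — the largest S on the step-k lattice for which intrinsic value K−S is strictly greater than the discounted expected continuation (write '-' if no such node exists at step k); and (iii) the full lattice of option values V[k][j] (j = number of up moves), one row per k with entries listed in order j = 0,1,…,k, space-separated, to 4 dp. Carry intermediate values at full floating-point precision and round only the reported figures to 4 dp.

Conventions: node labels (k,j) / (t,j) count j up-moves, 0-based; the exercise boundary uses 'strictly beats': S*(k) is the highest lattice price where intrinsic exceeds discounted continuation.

Δt=0.14850  u=1.17523  d=0.85090  q=0.49842  discount=0.98760
step 6 (expiry): payoffs max(K−S,0) = 79.3000 58.0422 28.6817 0.0000 0.0000 0.0000 0.0000
step 5: (k=5,j=0): S=65.5427, K−S=69.5273, hold=67.8529 ⇒ V=69.5273 exercise | (k=5,j=1): S=90.5254, K−S=44.5446, hold=42.8702 ⇒ V=44.5446 exercise | (k=5,j=2): S=125.0308, K−S=10.0392, hold=14.2078 ⇒ V=14.2078 continue | (k=5,j=3): S=172.6884, K−S=0.0000, hold=0.0000 ⇒ V=0.0000 continue | (k=5,j=4): S=238.5116, K−S=0.0000, hold=0.0000 ⇒ V=0.0000 continue | (k=5,j=5): S=329.4245, K−S=0.0000, hold=0.0000 ⇒ V=0.0000 continue  boundary S*=90.5254
step 4: (k=4,j=0): S=77.0278, K−S=58.0422, hold=56.3678 ⇒ V=58.0422 exercise | (k=4,j=1): S=106.3883, K−S=28.6817, hold=29.0593 ⇒ V=29.0593 continue | (k=4,j=2): S=146.9400, K−S=0.0000, hold=7.0380 ⇒ V=7.0380 continue | (k=4,j=3): S=202.9488, K−S=0.0000, hold=0.0000 ⇒ V=0.0000 continue | (k=4,j=4): S=280.3062, K−S=0.0000, hold=0.0000 ⇒ V=0.0000 continue  boundary S*=77.0278
step 3: (k=3,j=0): S=90.5254, K−S=44.5446, hold=43.0560 ⇒ V=44.5446 exercise | (k=3,j=1): S=125.0308, K−S=10.0392, hold=17.8592 ⇒ V=17.8592 continue | (k=3,j=2): S=172.6884, K−S=0.0000, hold=3.4863 ⇒ V=3.4863 continue | (k=3,j=3): S=238.5116, K−S=0.0000, hold=0.0000 ⇒ V=0.0000 continue  boundary S*=90.5254
step 2: (k=2,j=0): S=106.3883, K−S=28.6817, hold=30.8567 ⇒ V=30.8567 continue | (k=2,j=1): S=146.9400, K−S=0.0000, hold=10.5628 ⇒ V=10.5628 continue | (k=2,j=2): S=202.9488, K−S=0.0000, hold=1.7270 ⇒ V=1.7270 continue  boundary S*=-
step 1: (k=1,j=0): S=125.0308, K−S=10.0392, hold=20.4846 ⇒ V=20.4846 continue | (k=1,j=1): S=172.6884, K−S=0.0000, hold=6.0825 ⇒ V=6.0825 continue  boundary S*=-
step 0: (k=0,j=0): S=146.9400, K−S=0.0000, hold=13.1413 ⇒ V=13.1413 continue  boundary S*=-

price = 13.1413
boundary = - - - 90.5254 77.0278 90.5254
tree:
13.1413
20.4846 6.0825
30.8567 10.5628 1.7270
44.5446 17.8592 3.4863 0.0000
58.0422 29.0593 7.0380 0.0000 0.0000
69.5273 44.5446 14.2078 0.0000 0.0000 0.0000
79.3000 58.0422 28.6817 0.0000 0.0000 0.0000 0.0000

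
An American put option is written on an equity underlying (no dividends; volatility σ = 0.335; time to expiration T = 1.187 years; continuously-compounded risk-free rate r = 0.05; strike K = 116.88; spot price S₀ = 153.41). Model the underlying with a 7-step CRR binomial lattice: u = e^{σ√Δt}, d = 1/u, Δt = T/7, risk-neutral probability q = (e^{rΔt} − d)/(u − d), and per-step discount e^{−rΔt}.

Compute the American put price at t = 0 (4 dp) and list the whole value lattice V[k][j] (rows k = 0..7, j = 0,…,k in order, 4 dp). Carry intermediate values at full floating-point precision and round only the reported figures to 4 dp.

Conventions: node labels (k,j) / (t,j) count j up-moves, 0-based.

price = 5.1662
tree:
5.1662
8.3062 2.0683
13.0172 3.6681 0.4803
19.7609 6.3970 0.9618 0.0000
28.8158 10.9112 1.9258 0.0000 0.0000
39.9139 18.0479 3.8561 0.0000 0.0000 0.0000
49.8316 28.5292 7.7213 0.0000 0.0000 0.0000 0.0000
58.4713 39.9139 15.4606 0.0000 0.0000 0.0000 0.0000 0.0000

Δt=0.16957  u=1.14792  d=0.87114  q=0.49633  discount=0.99156
step 7 (expiry): payoffs max(K−S,0) = 58.4713 39.9139 15.4606 0.0000 0.0000 0.0000 0.0000 0.0000
k=6: (k=6,j=0): S=67.0484, K−S=49.8316, hold=48.8448 ⇒ V=49.8316 exercise | (k=6,j=1): S=88.3508, K−S=28.5292, hold=27.5425 ⇒ V=28.5292 exercise | (k=6,j=2): S=116.4212, K−S=0.4588, hold=7.7213 ⇒ V=7.7213 continue | (k=6,j=3): S=153.4100, K−S=0.0000, hold=0.0000 ⇒ V=0.0000 continue | (k=6,j=4): S=202.1508, K−S=0.0000, hold=0.0000 ⇒ V=0.0000 continue | (k=6,j=5): S=266.3772, K−S=0.0000, hold=0.0000 ⇒ V=0.0000 continue | (k=6,j=6): S=351.0094, K−S=0.0000, hold=0.0000 ⇒ V=0.0000 continue
k=5: (k=5,j=0): S=76.9661, K−S=39.9139, hold=38.9271 ⇒ V=39.9139 exercise | (k=5,j=1): S=101.4194, K−S=15.4606, hold=18.0479 ⇒ V=18.0479 continue | (k=5,j=2): S=133.6420, K−S=0.0000, hold=3.8561 ⇒ V=3.8561 continue | (k=5,j=3): S=176.1021, K−S=0.0000, hold=0.0000 ⇒ V=0.0000 continue | (k=5,j=4): S=232.0525, K−S=0.0000, hold=0.0000 ⇒ V=0.0000 continue | (k=5,j=5): S=305.7792, K−S=0.0000, hold=0.0000 ⇒ V=0.0000 continue
k=4: (k=4,j=0): S=88.3508, K−S=28.5292, hold=28.8158 ⇒ V=28.8158 continue | (k=4,j=1): S=116.4212, K−S=0.4588, hold=10.9112 ⇒ V=10.9112 continue | (k=4,j=2): S=153.4100, K−S=0.0000, hold=1.9258 ⇒ V=1.9258 continue | (k=4,j=3): S=202.1508, K−S=0.0000, hold=0.0000 ⇒ V=0.0000 continue | (k=4,j=4): S=266.3772, K−S=0.0000, hold=0.0000 ⇒ V=0.0000 continue
k=3: (k=3,j=0): S=101.4194, K−S=15.4606, hold=19.7609 ⇒ V=19.7609 continue | (k=3,j=1): S=133.6420, K−S=0.0000, hold=6.3970 ⇒ V=6.3970 continue | (k=3,j=2): S=176.1021, K−S=0.0000, hold=0.9618 ⇒ V=0.9618 continue | (k=3,j=3): S=232.0525, K−S=0.0000, hold=0.0000 ⇒ V=0.0000 continue
k=2: (k=2,j=0): S=116.4212, K−S=0.4588, hold=13.0172 ⇒ V=13.0172 continue | (k=2,j=1): S=153.4100, K−S=0.0000, hold=3.6681 ⇒ V=3.6681 continue | (k=2,j=2): S=202.1508, K−S=0.0000, hold=0.4803 ⇒ V=0.4803 continue
k=1: (k=1,j=0): S=133.6420, K−S=0.0000, hold=8.3062 ⇒ V=8.3062 continue | (k=1,j=1): S=176.1021, K−S=0.0000, hold=2.0683 ⇒ V=2.0683 continue
k=0: (k=0,j=0): S=153.4100, K−S=0.0000, hold=5.1662 ⇒ V=5.1662 continue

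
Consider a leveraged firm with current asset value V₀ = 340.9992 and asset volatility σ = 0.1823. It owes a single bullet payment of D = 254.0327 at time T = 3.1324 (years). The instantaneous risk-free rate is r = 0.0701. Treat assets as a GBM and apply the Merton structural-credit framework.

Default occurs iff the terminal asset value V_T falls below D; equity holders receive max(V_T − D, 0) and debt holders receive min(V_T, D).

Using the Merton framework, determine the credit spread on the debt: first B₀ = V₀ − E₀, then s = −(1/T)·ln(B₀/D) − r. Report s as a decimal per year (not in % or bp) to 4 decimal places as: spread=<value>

Work the structural quantities from V₀ = 340.9992 against face 254.0327:
d₁ = [ln(V₀/D) + (r + σ²/2)T] / (σ√T)
   = [ln(340.9992/254.0327) + (0.0701 + 0.5·0.1823²)·3.1324] / (0.1823·√3.1324)
   = [0.294417 + 0.271631] / 0.322645 = 1.754399
d₂ = d₁ − σ√T = 1.754399 − 0.322645 = 1.431753
N(d₁) = 0.960319,  N(d₂) = 0.923893,  e^(−rT) = 0.802855
E₀ = V₀·N(d₁) − D·e^(−rT)·N(d₂)
   = 340.9992·0.960319 − 254.0327·0.802855·0.923893 = 139.038738
B₀ = V₀ − E₀ = 340.9992 − 139.038738 = 201.960462
spread = −(1/T)·ln(B₀/D) − r = −(1/3.1324)·ln(201.960462/254.0327) − 0.0701 = 0.00313172

spread=0.0031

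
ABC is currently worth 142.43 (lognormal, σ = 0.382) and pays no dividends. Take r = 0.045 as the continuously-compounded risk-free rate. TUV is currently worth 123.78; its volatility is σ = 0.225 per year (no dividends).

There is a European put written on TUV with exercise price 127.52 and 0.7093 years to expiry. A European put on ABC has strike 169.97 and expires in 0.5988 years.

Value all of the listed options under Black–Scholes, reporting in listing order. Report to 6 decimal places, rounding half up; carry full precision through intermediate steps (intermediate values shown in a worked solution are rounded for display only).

[TUV put K=127.52]
σ√T = 0.225·√0.7093 = 0.189495
d₁ = (ln(S/K) + (r+σ²/2)T) / (σ√T) = (ln(123.78/127.52) + (0.045+0.225²/2)·0.7093) / 0.189495 = (-0.029767 + 0.049873) / 0.189495 = 0.106099
d₂ = d₁ − σ√T = 0.106099 − 0.189495 = -0.083396
e^{−rT} = 0.968586
N(−d₁) = 0.457752,  N(−d₂) = 0.533232
price = K·e^{−rT}·N(−d₂) − S·N(−d₁) = 65.861579 − 56.660525 = 9.201053
[ABC put K=169.97]
σ√T = 0.382·√0.5988 = 0.295600
d₁ = (ln(S/K) + (r+σ²/2)T) / (σ√T) = (ln(142.43/169.97) + (0.045+0.382²/2)·0.5988) / 0.295600 = (-0.176771 + 0.070636) / 0.295600 = -0.359052
d₂ = d₁ − σ√T = -0.359052 − 0.295600 = -0.654652
e^{−rT} = 0.973414
N(−d₁) = 0.640222,  N(−d₂) = 0.743654
price = K·e^{−rT}·N(−d₂) − S·N(−d₁) = 123.038399 − 91.186792 = 31.851607

price(TUV put K=127.52) = 9.201053
price(ABC put K=169.97) = 31.851607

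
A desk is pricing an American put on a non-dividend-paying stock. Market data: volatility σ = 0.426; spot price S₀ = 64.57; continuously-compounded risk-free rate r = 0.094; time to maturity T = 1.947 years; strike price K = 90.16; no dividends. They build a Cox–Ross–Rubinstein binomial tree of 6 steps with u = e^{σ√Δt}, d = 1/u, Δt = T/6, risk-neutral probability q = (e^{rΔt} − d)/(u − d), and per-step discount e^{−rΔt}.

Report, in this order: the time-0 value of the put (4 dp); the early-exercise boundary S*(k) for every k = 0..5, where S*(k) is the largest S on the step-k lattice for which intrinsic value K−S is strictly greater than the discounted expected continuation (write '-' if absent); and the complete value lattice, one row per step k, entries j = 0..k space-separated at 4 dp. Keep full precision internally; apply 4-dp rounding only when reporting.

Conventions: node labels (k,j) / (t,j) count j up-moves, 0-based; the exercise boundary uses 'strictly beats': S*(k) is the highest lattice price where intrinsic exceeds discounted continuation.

params: Δt=0.32450 u=1.27465 d=0.78453 q=0.50282 e^(-rΔt)=0.96996
t_6 payoffs: 75.1047 65.6993 50.4180 25.5900 0.0000 0.0000 0.0000
t_5: node(5,0) S=19.1902 payoff=70.9698 vs cont=68.2612 → 70.9698 [stop]  node(5,1) S=31.1788 payoff=58.9812 vs cont=56.2726 → 58.9812 [stop]  node(5,2) S=50.6571 payoff=39.5029 vs cont=36.7943 → 39.5029 [stop]  node(5,3) S=82.3041 payoff=7.8559 vs cont=12.3405 → 12.3405 [wait]  node(5,4) S=133.7218 payoff=0.0000 vs cont=0.0000 → 0.0000 [wait]  node(5,5) S=217.2616 payoff=0.0000 vs cont=0.0000 → 0.0000 [wait]  ⇒ S*(5)=50.6571
t_4: node(4,0) S=24.4607 payoff=65.6993 vs cont=62.9907 → 65.6993 [stop]  node(4,1) S=39.7420 payoff=50.4180 vs cont=47.7094 → 50.4180 [stop]  node(4,2) S=64.5700 payoff=25.5900 vs cont=25.0686 → 25.5900 [stop]  node(4,3) S=104.9087 payoff=0.0000 vs cont=5.9511 → 5.9511 [wait]  node(4,4) S=170.4483 payoff=0.0000 vs cont=0.0000 → 0.0000 [wait]  ⇒ S*(4)=64.5700
t_3: node(3,0) S=31.1788 payoff=58.9812 vs cont=56.2726 → 58.9812 [stop]  node(3,1) S=50.6571 payoff=39.5029 vs cont=36.7943 → 39.5029 [stop]  node(3,2) S=82.3041 payoff=7.8559 vs cont=15.2430 → 15.2430 [wait]  node(3,3) S=133.7218 payoff=0.0000 vs cont=2.8699 → 2.8699 [wait]  ⇒ S*(3)=50.6571
t_2: node(2,0) S=39.7420 payoff=50.4180 vs cont=47.7094 → 50.4180 [stop]  node(2,1) S=64.5700 payoff=25.5900 vs cont=26.4842 → 26.4842 [wait]  node(2,2) S=104.9087 payoff=0.0000 vs cont=8.7505 → 8.7505 [wait]  ⇒ S*(2)=39.7420
t_1: node(1,0) S=50.6571 payoff=39.5029 vs cont=37.2304 → 39.5029 [stop]  node(1,1) S=82.3041 payoff=7.8559 vs cont=17.0395 → 17.0395 [wait]  ⇒ S*(1)=50.6571
t_0: node(0,0) S=64.5700 payoff=25.5900 vs cont=27.3603 → 27.3603 [wait]  ⇒ S*(0)=-

price = 27.3603
boundary = - 50.6571 39.7420 50.6571 64.5700 50.6571
tree:
27.3603
39.5029 17.0395
50.4180 26.4842 8.7505
58.9812 39.5029 15.2430 2.8699
65.6993 50.4180 25.5900 5.9511 0.0000
70.9698 58.9812 39.5029 12.3405 0.0000 0.0000
75.1047 65.6993 50.4180 25.5900 0.0000 0.0000 0.0000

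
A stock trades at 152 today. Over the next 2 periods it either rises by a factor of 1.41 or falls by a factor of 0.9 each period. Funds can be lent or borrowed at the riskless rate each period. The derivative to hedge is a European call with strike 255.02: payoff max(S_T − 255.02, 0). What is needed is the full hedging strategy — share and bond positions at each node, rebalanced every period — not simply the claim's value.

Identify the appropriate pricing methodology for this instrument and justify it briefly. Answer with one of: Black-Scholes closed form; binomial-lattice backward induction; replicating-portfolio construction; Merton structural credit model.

Key observation: a price alone would not answer the question — the per-node share/bond construction on the spot-152, 1.41/0.9 tree is required, and only the replicating-portfolio method yields it.

framework: replicating-portfolio construction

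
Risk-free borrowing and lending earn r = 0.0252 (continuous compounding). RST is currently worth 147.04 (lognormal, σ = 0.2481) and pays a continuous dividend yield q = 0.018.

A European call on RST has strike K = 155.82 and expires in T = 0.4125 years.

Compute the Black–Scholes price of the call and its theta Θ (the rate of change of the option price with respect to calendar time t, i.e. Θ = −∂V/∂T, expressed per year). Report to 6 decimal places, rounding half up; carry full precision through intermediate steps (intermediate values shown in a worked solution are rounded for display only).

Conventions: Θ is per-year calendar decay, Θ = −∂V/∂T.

σ√T = 0.2481·√0.4125 = 0.159345
d₁ = (ln(S/K) + (r−q+σ²/2)T) / (σ√T) = (ln(147.04/155.82) + (0.0252−0.018+0.2481²/2)·0.4125) / 0.159345 = (-0.057997 + 0.015665) / 0.159345 = -0.265659
d₂ = d₁ − σ√T = -0.265659 − 0.159345 = -0.425004
e^{−rT} = 0.989659
e^{−qT} = 0.992602
N(d₁) = 0.395251,  N(d₂) = 0.335417
Call price V = S·e^{−qT}·N(d₁) − K·e^{−rT}·N(d₂) = 57.687790 − 51.724195 = 5.963595
φ(d₁) = (1/√(2π))·e^{−d₁²/2} = 0.385110
Θ = −S·e^{−qT}·φ(d₁)·σ/(2√T) + q·S·e^{−qT}·N(d₁) − r·K·e^{−rT}·N(d₂) = −10.856270 + 1.038380 − 1.303450 = -11.121340

price = 5.963595
Θ = -11.121340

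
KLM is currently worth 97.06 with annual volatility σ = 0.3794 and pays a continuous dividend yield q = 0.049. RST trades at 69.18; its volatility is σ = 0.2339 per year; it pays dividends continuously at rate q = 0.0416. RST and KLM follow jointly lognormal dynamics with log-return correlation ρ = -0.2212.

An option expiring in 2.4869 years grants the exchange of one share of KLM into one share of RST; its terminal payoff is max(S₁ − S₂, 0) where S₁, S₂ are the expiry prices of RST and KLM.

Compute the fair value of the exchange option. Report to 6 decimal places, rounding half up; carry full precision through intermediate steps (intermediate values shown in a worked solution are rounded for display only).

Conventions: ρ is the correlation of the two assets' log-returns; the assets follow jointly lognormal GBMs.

exchange price = 12.220346

σ_eff = √(σ₁² + σ₂² − 2ρσ₁σ₂) = √(0.2339² + 0.3794² − 2·-0.2212·0.2339·0.3794) = 0.487763
d₁ = (ln(S₁/S₂) + (q₂ − q₁ + σ_eff²/2)T) / (σ_eff√T) = (ln(69.18/97.06) + (0.049 − 0.0416 + 0.118956)·2.4869) / 0.769198 = -0.031698
d₂ = d₁ − σ_eff√T = -0.031698 − 0.769198 = -0.800896
N(d₁) = 0.487357,  N(d₂) = 0.211596
V = S₁·e^{−q₁T}·N(d₁) − S₂·e^{−q₂T}·N(d₂) = 30.401672 − 18.181326 = 12.220346
Key observation: r never enters — measured in units of KLM, the claim is a call on S₁/S₂ struck at 1, so only the dividend yields and σ_eff matter.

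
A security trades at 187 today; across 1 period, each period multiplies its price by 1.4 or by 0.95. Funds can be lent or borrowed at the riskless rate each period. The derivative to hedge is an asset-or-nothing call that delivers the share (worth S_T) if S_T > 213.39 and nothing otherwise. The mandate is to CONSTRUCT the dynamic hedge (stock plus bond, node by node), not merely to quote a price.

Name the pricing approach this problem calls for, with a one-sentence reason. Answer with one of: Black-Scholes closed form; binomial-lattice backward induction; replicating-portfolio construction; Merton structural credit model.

framework: replicating-portfolio construction

Key observation: since the answer must list Δ and B at each node of the 1.4/0.95 lattice on 187, the replicating-portfolio method — solving the two-state system at every node — is the one that applies.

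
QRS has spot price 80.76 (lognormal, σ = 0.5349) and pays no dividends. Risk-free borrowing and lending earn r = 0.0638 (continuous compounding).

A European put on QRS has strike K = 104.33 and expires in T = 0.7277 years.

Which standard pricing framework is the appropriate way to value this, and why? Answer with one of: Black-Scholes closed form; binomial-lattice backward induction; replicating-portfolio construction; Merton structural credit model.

Key observation: with QRS following a GBM at constant σ and r, the European put struck at 104.33 prices in closed form — nothing here needs a stepwise model or a balance sheet.

framework: Black-Scholes closed form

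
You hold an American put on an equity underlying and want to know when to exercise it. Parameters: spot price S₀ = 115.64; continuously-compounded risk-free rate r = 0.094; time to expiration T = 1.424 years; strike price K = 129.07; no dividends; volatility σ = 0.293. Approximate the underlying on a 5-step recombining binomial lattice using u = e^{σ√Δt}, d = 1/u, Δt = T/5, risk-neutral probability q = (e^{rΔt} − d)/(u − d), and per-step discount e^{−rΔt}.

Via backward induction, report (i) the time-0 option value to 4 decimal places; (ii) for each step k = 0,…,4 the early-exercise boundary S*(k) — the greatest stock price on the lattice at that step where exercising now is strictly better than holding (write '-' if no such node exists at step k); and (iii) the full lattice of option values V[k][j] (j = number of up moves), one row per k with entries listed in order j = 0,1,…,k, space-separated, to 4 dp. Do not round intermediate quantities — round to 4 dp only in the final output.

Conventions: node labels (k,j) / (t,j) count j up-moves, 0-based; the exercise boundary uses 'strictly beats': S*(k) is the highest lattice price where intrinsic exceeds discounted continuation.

params: Δt=0.28480 u=1.16925 d=0.85525 q=0.54740 e^(-rΔt)=0.97358
t_5 payoffs: 76.1564 56.7291 30.1692 0.0000 0.0000 0.0000
t_4: node(4,0) S=61.8693 payoff=67.2007 vs cont=63.7911 → 67.2007 [stop]  node(4,1) S=84.5847 payoff=44.4853 vs cont=41.0758 → 44.4853 [stop]  node(4,2) S=115.6400 payoff=13.4300 vs cont=13.2939 → 13.4300 [stop]  node(4,3) S=158.0973 payoff=0.0000 vs cont=0.0000 → 0.0000 [wait]  node(4,4) S=216.1428 payoff=0.0000 vs cont=0.0000 → 0.0000 [wait]  ⇒ S*(4)=115.6400
t_3: node(3,0) S=72.3409 payoff=56.7291 vs cont=53.3196 → 56.7291 [stop]  node(3,1) S=98.9008 payoff=30.1692 vs cont=26.7597 → 30.1692 [stop]  node(3,2) S=135.2123 payoff=0.0000 vs cont=5.9179 → 5.9179 [wait]  node(3,3) S=184.8556 payoff=0.0000 vs cont=0.0000 → 0.0000 [wait]  ⇒ S*(3)=98.9008
t_2: node(2,0) S=84.5847 payoff=44.4853 vs cont=41.0758 → 44.4853 [stop]  node(2,1) S=115.6400 payoff=13.4300 vs cont=16.4478 → 16.4478 [wait]  node(2,2) S=158.0973 payoff=0.0000 vs cont=2.6077 → 2.6077 [wait]  ⇒ S*(2)=84.5847
t_1: node(1,0) S=98.9008 payoff=30.1692 vs cont=28.3680 → 30.1692 [stop]  node(1,1) S=135.2123 payoff=0.0000 vs cont=8.6374 → 8.6374 [wait]  ⇒ S*(1)=98.9008
t_0: node(0,0) S=115.6400 payoff=13.4300 vs cont=17.8971 → 17.8971 [wait]  ⇒ S*(0)=-

price = 17.8971
boundary = - 98.9008 84.5847 98.9008 115.6400
tree:
17.8971
30.1692 8.6374
44.4853 16.4478 2.6077
56.7291 30.1692 5.9179 0.0000
67.2007 44.4853 13.4300 0.0000 0.0000
76.1564 56.7291 30.1692 0.0000 0.0000 0.0000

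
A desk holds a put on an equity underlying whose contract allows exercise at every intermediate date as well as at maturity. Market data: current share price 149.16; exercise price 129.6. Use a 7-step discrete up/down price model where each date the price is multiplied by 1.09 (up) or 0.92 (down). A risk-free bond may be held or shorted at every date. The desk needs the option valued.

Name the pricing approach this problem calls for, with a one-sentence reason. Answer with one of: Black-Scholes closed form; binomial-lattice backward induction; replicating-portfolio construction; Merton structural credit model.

Key observation: early exercise of the strike-129.6 put must be checked at each of the 7 dates (spot 149.16), which forces a node-by-node comparison of intrinsic and continuation value backward from expiry.

framework: binomial-lattice backward induction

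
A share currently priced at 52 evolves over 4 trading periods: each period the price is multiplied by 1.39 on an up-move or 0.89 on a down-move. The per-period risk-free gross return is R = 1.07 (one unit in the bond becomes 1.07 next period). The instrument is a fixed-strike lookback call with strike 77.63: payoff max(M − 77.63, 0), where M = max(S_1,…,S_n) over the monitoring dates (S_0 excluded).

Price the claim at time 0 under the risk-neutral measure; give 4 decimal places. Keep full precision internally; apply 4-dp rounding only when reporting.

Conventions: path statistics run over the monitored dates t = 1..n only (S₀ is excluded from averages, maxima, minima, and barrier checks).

price = 8.2110

Under the martingale measure an up-move has probability p* = 0.3600; value the claim as the probability-weighted average of per-path payoffs, discounted 4 periods at R = 1.07.
Enumerate all 2^4 = 16 price paths (U = up ×1.39, D = down ×0.89); each path with k up-moves has probability p*^k·(1−p*)^(4−k).
DDDD: M=46.2800, payoff=0.0000, prob=0.167772
UDDD: M=72.2800, payoff=0.0000, prob=0.094372
DUDD: M=64.3292, payoff=0.0000, prob=0.094372
UUDD: M=100.4692, payoff=22.8392, prob=0.053084
DDUD: M=57.2530, payoff=0.0000, prob=0.094372
UDUD: M=89.4176, payoff=11.7876, prob=0.053084
DUUD: M=89.4176, payoff=11.7876, prob=0.053084
UUUD: M=139.6522, payoff=62.0222, prob=0.029860
DDDU: M=50.9552, payoff=0.0000, prob=0.094372
UDDU: M=79.5817, payoff=1.9517, prob=0.053084
DUDU: M=79.5817, payoff=1.9517, prob=0.053084
UUDU: M=124.2904, payoff=46.6604, prob=0.029860
DDUU: M=79.5817, payoff=1.9517, prob=0.053084
UDUU: M=124.2904, payoff=46.6604, prob=0.029860
DUUU: M=124.2904, payoff=46.6604, prob=0.029860
UUUU: M=194.1165, payoff=116.4865, prob=0.016796
Price = Σ prob·payoff / R^4 = 10.762993 / 1.310796 = 8.2110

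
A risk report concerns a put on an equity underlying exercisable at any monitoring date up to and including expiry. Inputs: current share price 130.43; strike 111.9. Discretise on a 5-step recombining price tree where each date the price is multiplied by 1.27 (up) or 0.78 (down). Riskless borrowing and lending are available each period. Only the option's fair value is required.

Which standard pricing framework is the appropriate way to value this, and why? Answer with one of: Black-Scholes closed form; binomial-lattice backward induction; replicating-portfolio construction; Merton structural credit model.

Key observation: with exercise allowed before expiry on a discrete up/down model (5 steps from spot 130.43), the strike-111.9 put's value must be rolled back through the tree testing early exercise at each node.

framework: binomial-lattice backward induction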